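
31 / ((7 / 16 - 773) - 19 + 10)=-0.04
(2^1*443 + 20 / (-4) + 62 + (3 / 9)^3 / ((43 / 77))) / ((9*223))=1094900 / 2330127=0.47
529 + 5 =534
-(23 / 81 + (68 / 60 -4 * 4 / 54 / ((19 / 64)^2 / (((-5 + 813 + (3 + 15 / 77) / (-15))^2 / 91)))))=9507379894045486 / 394416497475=24104.92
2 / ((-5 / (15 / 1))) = -6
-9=-9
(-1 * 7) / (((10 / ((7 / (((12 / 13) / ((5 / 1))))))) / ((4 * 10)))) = -3185 / 3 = -1061.67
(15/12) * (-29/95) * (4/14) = -29/266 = -0.11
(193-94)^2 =9801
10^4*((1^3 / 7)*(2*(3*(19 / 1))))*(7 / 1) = 1140000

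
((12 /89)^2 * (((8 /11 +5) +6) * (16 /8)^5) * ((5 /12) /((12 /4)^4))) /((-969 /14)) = -385280 /759869451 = -0.00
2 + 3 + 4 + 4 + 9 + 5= 27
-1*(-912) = 912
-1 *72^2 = -5184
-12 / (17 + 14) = -12 / 31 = -0.39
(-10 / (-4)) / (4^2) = 5 / 32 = 0.16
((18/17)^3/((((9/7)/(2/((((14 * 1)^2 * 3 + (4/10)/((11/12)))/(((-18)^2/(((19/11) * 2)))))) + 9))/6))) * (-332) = -1438250421888/83918953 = -17138.56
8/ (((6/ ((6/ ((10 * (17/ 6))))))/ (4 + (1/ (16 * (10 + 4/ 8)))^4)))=637275341/ 564254208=1.13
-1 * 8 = -8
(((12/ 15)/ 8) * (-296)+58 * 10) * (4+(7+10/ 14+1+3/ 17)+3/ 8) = 4344376/ 595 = 7301.47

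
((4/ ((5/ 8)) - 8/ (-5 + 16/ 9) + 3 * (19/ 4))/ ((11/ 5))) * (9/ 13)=120753/ 16588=7.28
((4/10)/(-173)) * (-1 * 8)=16/865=0.02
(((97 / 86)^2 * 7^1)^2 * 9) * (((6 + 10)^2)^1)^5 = 2682905466965229305856 / 3418801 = 784750404298240.61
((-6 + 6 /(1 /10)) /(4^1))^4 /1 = 33215.06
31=31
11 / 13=0.85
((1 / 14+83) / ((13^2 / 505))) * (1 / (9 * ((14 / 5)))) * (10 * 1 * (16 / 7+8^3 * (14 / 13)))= 369890987000 / 6782139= 54538.99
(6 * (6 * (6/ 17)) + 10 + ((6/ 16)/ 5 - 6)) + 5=14811/ 680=21.78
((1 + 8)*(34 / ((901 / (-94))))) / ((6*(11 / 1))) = -282 / 583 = -0.48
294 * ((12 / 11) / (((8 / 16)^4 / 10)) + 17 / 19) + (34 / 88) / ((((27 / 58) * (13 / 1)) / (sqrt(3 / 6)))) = 493 * sqrt(2) / 15444 + 10780098 / 209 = 51579.46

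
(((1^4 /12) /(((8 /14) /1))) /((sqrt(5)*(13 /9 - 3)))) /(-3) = sqrt(5) /160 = 0.01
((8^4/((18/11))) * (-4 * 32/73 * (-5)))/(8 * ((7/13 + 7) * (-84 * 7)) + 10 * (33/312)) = -749731840/1211450841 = -0.62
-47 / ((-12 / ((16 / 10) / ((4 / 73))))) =3431 / 30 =114.37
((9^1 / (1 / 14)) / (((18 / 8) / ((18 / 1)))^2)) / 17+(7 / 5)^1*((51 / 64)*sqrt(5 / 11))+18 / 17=476.16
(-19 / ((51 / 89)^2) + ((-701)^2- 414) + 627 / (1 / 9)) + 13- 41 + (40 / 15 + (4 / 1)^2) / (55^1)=71033170217 / 143055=496544.48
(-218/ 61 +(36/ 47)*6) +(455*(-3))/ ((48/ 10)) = -6498985/ 22936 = -283.35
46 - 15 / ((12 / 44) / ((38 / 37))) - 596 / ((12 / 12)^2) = -22440 / 37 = -606.49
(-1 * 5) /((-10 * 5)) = 1 /10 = 0.10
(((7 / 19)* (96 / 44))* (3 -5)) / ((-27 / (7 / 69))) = 784 / 129789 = 0.01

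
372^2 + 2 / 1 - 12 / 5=691918 / 5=138383.60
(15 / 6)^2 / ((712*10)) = 5 / 5696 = 0.00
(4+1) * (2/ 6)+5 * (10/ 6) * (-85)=-2120/ 3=-706.67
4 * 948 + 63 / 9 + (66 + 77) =3942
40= 40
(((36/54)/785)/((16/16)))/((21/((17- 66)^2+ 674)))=410/3297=0.12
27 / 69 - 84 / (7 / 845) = -233211 / 23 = -10139.61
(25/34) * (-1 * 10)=-125/17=-7.35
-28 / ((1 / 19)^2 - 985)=2527 / 88896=0.03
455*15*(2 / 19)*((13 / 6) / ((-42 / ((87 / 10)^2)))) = -426387 / 152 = -2805.18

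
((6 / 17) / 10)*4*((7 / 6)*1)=14 / 85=0.16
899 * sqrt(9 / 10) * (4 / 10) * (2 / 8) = 2697 * sqrt(10) / 100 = 85.29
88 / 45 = 1.96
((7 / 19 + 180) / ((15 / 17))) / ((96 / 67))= 3903353 / 27360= 142.67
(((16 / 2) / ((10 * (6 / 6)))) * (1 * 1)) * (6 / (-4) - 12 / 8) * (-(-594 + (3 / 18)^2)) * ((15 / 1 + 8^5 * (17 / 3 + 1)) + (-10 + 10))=-311433891.44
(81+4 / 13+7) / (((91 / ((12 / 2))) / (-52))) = -3936 / 13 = -302.77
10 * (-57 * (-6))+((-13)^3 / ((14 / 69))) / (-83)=4125633 / 1162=3550.46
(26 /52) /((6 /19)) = 19 /12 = 1.58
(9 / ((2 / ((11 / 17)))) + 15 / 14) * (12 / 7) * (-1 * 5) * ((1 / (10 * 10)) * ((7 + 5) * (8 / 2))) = -68256 / 4165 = -16.39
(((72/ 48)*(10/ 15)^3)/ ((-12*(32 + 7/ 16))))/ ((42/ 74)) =-592/ 294273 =-0.00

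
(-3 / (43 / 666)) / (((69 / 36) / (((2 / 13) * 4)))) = -191808 / 12857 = -14.92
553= 553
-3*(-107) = 321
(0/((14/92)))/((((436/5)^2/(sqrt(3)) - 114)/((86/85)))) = 0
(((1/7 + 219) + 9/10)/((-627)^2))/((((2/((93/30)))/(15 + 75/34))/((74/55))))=229674133/11435685800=0.02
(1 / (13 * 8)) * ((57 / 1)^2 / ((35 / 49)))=43.74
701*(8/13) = 5608/13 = 431.38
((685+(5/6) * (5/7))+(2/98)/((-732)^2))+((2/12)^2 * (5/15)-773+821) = 57783185743/78766128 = 733.60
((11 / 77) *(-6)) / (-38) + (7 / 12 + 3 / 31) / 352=38771 / 1583232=0.02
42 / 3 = 14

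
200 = 200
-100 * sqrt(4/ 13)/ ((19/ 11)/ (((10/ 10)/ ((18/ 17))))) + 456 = 456-18700 * sqrt(13)/ 2223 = 425.67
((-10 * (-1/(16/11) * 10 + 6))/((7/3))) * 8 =30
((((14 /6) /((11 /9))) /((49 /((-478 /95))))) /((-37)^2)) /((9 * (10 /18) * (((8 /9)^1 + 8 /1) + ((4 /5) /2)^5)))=-806625 /250644284968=-0.00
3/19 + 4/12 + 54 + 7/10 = 31459/570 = 55.19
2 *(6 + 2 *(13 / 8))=37 / 2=18.50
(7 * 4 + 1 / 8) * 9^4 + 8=1476289 / 8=184536.12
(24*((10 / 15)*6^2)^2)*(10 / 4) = 34560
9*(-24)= -216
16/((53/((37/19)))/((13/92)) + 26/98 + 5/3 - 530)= -565656/11859719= -0.05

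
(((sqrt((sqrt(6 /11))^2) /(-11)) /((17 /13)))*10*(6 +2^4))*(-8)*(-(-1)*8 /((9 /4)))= 321.29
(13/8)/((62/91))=1183/496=2.39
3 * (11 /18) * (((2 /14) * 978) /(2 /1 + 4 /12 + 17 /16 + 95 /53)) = 4561392 /92393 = 49.37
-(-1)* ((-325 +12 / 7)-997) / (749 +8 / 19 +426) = -175598 / 156331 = -1.12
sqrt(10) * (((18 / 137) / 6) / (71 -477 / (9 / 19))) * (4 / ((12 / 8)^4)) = -8 * sqrt(10) / 432783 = -0.00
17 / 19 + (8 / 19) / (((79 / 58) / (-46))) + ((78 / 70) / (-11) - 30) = -25095474 / 577885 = -43.43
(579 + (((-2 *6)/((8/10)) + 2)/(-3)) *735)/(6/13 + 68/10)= 61165/118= 518.35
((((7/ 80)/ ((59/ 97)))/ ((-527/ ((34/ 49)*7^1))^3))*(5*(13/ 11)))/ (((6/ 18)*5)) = -3783/ 9473835910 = -0.00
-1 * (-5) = 5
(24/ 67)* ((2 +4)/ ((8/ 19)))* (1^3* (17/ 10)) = 2907/ 335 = 8.68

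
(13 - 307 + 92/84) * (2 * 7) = -12302/3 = -4100.67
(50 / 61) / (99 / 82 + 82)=4100 / 416203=0.01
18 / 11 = 1.64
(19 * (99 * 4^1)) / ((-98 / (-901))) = 3389562 / 49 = 69174.73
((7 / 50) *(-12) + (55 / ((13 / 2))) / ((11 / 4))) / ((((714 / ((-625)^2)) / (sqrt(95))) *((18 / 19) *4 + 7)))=13478125 *sqrt(95) / 190281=690.39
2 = 2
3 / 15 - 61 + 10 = -254 / 5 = -50.80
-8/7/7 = -8/49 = -0.16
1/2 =0.50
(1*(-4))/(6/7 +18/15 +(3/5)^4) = -17500/9567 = -1.83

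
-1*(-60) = 60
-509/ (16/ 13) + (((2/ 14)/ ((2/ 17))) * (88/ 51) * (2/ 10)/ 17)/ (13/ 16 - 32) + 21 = -392.56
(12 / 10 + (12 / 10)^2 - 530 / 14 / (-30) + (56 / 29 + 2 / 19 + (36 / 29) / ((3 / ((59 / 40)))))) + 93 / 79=176554724 / 22852725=7.73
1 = 1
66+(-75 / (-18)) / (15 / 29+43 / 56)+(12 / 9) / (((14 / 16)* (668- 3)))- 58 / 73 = 145633105532 / 2127581715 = 68.45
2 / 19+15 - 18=-2.89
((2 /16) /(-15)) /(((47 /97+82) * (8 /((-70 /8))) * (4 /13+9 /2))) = 1261 /54864000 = 0.00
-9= -9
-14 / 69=-0.20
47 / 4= 11.75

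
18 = 18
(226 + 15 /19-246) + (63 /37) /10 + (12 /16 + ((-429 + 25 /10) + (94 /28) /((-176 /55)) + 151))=-232144721 /787360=-294.84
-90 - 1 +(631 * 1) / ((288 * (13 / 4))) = -84545 / 936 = -90.33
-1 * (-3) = 3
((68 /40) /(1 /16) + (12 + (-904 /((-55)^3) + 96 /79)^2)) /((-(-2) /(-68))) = -238999002282092904 /172754878140625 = -1383.46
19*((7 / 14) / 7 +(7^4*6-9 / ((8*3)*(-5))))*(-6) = -229922097 / 140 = -1642300.69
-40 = -40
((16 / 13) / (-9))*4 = -0.55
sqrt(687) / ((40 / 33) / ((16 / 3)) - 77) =-22 * sqrt(687) / 1689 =-0.34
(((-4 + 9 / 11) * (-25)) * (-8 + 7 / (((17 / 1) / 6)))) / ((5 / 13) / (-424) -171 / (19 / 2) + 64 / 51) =1360086000 / 51782533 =26.27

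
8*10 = 80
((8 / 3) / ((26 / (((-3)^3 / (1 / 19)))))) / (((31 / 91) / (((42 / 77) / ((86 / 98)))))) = -96.00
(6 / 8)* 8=6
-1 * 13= -13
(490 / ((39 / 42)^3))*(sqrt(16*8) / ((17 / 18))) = 7331.26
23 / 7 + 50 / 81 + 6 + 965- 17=543131 / 567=957.90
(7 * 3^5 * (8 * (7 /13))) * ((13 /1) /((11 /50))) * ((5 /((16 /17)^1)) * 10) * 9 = 2277213750 /11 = 207019431.82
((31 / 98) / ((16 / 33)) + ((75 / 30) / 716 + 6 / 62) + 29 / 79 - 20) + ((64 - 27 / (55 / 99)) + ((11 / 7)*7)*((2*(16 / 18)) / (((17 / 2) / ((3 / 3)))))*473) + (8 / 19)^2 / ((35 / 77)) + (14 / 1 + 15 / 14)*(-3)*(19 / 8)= 185599877641850479 / 189826356273120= 977.74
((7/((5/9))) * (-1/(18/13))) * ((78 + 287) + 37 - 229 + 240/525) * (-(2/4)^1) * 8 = 157846/25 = 6313.84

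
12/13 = 0.92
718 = 718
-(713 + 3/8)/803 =-5707/6424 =-0.89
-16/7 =-2.29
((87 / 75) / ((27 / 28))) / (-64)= -203 / 10800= -0.02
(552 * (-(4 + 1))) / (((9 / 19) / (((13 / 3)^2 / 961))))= -2954120 / 25947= -113.85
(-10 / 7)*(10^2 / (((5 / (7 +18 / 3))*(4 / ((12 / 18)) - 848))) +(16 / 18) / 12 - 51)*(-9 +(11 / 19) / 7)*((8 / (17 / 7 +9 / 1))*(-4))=2762834440 / 1511811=1827.50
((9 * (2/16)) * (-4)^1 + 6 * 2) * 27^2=10935/2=5467.50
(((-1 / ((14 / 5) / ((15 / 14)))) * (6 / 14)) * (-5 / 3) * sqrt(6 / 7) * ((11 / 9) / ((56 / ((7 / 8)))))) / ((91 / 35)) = 6875 * sqrt(42) / 23971584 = 0.00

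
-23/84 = -0.27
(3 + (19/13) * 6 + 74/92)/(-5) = -7519/2990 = -2.51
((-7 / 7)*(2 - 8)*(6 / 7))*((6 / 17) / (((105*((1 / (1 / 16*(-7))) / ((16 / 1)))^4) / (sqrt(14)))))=155.30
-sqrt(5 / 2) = -sqrt(10) / 2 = -1.58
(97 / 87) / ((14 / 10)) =485 / 609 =0.80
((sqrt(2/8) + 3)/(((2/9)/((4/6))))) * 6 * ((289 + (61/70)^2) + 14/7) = 12866589/700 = 18380.84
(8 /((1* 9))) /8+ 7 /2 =65 /18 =3.61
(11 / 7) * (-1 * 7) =-11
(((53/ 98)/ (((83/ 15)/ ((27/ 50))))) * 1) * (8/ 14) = 4293/ 142345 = 0.03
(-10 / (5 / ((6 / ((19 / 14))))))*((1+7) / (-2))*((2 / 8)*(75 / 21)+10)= 7320 / 19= 385.26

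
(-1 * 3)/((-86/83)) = 249/86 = 2.90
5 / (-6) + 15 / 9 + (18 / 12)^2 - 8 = -4.92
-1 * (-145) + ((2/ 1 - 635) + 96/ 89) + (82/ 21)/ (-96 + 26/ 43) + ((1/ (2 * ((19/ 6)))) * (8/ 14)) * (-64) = -35887523353/ 72833061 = -492.74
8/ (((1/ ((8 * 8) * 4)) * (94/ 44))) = 45056/ 47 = 958.64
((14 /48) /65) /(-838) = -7 /1307280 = -0.00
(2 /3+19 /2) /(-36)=-61 /216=-0.28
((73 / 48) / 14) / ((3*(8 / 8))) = 73 / 2016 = 0.04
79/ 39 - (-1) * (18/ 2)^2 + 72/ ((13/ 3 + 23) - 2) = 85.87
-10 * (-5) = 50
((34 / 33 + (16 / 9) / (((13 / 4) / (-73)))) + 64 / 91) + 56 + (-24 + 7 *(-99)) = -6299075 / 9009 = -699.20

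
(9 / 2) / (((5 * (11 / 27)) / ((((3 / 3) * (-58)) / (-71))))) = 7047 / 3905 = 1.80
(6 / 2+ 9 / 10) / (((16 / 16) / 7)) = 27.30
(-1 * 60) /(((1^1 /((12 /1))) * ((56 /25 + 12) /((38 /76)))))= -2250 /89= -25.28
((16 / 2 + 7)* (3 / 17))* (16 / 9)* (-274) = -21920 / 17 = -1289.41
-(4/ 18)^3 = -8/ 729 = -0.01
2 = 2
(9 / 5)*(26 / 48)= 39 / 40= 0.98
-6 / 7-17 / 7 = -23 / 7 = -3.29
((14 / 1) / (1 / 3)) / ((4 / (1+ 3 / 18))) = 49 / 4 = 12.25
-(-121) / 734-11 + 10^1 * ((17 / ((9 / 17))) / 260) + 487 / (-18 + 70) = -40315 / 171756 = -0.23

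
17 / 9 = 1.89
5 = 5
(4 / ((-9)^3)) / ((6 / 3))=-2 / 729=-0.00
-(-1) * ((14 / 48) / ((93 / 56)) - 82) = -22829 / 279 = -81.82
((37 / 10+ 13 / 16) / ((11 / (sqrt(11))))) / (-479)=-361 * sqrt(11) / 421520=-0.00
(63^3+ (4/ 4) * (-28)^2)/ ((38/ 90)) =11287395/ 19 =594073.42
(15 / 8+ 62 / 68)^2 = 143641 / 18496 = 7.77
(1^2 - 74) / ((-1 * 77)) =73 / 77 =0.95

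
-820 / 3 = -273.33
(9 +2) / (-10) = -1.10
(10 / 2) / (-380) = -1 / 76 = -0.01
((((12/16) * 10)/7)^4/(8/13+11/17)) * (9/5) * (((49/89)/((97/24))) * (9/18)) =6712875/52454108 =0.13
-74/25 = -2.96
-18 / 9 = -2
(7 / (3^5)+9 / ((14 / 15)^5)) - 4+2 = 1403135429 / 130691232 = 10.74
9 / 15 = 3 / 5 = 0.60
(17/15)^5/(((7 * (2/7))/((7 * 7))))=69572993/1518750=45.81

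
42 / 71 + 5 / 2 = 439 / 142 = 3.09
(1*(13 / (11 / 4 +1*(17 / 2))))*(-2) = -104 / 45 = -2.31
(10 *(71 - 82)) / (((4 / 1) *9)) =-55 / 18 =-3.06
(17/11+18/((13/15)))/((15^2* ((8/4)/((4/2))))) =3191/32175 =0.10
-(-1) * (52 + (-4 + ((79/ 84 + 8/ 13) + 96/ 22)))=647681/ 12012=53.92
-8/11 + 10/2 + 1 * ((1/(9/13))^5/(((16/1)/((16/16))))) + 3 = 79666943/10392624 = 7.67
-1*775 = -775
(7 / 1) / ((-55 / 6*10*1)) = -21 / 275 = -0.08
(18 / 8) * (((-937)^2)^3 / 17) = 6090880160873197881 / 68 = 89571767071664674.72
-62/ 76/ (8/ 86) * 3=-3999/ 152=-26.31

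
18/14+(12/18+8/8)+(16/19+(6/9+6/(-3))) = 982/399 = 2.46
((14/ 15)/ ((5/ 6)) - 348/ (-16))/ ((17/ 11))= 25157/ 1700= 14.80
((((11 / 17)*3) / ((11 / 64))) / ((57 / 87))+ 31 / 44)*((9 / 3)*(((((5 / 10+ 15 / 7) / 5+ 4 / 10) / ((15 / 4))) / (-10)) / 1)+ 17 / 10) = 29019569 / 994840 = 29.17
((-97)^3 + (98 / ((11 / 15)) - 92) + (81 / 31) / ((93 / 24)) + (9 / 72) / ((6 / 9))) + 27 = -154354105887 / 169136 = -912603.50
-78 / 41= -1.90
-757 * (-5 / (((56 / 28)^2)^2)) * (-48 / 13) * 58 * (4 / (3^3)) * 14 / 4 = -26268.55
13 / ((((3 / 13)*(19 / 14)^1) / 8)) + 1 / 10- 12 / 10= 188653 / 570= 330.97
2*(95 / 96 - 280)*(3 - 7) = 2232.08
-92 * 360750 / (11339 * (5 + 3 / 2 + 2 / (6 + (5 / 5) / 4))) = -72150000 / 168113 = -429.18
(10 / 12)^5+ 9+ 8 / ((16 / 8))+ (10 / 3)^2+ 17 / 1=322805 / 7776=41.51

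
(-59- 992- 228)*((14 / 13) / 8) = -8953 / 52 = -172.17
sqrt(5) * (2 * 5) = 10 * sqrt(5) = 22.36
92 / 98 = 46 / 49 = 0.94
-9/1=-9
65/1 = 65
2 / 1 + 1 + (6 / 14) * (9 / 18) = 45 / 14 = 3.21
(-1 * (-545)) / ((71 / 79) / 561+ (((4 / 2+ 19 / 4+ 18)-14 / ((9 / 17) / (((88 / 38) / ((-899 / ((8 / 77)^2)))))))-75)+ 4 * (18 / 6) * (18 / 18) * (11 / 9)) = -34656047769420 / 2262562746799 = -15.32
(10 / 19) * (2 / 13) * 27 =540 / 247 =2.19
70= 70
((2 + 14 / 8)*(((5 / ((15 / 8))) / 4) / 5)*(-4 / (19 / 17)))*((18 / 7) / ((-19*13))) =612 / 32851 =0.02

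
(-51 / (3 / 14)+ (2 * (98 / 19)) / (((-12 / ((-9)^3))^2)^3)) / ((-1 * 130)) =-10088665468007273 / 2529280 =-3988749947.81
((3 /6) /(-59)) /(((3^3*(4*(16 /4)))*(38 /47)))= -47 /1937088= -0.00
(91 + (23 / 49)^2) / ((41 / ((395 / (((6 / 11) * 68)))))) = 237910475 / 10040982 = 23.69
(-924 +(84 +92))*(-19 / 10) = 7106 / 5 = 1421.20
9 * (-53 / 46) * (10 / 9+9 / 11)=-10123 / 506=-20.01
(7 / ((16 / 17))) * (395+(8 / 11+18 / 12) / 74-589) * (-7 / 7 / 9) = 4175353 / 26048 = 160.29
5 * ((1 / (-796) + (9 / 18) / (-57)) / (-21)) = 325 / 136116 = 0.00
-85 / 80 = -17 / 16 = -1.06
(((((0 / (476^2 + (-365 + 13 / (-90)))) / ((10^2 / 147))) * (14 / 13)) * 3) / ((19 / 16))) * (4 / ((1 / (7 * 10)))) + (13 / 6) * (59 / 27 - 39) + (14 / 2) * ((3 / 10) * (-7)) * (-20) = 17353 / 81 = 214.23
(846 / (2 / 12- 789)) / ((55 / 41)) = -0.80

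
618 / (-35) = -618 / 35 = -17.66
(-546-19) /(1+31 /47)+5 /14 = -92845 /273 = -340.09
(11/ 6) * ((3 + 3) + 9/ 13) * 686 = 8416.69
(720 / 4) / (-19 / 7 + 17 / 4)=5040 / 43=117.21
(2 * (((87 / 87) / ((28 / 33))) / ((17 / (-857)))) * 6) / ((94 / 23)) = -1951389 / 11186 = -174.45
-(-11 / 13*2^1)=22 / 13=1.69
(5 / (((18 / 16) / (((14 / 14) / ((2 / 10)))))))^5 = 320000000000 / 59049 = 5419228.10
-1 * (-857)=857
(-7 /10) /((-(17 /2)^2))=14 /1445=0.01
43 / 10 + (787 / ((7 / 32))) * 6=1511341 / 70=21590.59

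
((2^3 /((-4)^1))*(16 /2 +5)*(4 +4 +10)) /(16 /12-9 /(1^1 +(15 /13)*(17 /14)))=306774 /1583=193.79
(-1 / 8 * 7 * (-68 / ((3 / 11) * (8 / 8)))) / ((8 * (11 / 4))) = 119 / 12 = 9.92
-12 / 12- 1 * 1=-2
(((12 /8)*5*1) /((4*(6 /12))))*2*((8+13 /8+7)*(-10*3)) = -29925 /8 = -3740.62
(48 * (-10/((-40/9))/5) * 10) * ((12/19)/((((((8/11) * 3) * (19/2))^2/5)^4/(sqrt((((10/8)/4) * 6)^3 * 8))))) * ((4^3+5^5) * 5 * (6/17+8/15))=80464295083871875 * sqrt(15)/1213347047674355712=0.26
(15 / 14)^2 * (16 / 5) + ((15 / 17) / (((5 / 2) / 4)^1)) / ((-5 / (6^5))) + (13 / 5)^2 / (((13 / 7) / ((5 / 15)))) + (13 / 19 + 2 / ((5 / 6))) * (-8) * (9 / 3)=-2264.71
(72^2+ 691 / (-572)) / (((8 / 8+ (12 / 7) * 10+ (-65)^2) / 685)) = 14215050815 / 16989544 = 836.69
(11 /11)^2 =1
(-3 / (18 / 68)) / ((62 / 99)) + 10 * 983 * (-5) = -1524211 / 31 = -49168.10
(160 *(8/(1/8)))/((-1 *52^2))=-640/169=-3.79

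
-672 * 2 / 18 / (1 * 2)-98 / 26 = -1603 / 39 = -41.10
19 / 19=1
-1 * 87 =-87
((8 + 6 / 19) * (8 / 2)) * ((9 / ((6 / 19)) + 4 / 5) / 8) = 23147 / 190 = 121.83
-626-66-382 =-1074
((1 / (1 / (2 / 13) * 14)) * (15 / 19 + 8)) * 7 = 167 / 247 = 0.68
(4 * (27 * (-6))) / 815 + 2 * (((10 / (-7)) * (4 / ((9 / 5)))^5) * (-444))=7719590717912 / 112291515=68745.98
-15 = -15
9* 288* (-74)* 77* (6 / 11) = -8055936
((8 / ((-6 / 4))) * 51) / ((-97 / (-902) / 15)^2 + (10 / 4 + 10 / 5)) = -60.44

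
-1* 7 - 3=-10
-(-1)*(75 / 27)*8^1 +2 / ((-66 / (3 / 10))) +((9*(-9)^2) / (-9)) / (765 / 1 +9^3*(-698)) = 1241466833 / 55888470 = 22.21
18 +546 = 564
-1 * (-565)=565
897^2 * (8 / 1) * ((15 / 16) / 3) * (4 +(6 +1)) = 44253495 / 2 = 22126747.50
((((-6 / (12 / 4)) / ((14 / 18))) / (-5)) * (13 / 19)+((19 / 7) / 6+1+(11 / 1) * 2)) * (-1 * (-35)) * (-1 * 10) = -474895 / 57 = -8331.49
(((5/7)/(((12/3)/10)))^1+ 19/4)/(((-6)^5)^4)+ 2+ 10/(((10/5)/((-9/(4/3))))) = -1083441617738661827/34124145440587776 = -31.75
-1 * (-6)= 6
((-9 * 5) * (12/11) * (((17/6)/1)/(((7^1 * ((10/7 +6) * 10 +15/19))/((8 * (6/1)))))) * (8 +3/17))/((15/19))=-14451552/109835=-131.58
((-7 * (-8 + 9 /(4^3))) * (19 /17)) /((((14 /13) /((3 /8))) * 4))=372723 /69632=5.35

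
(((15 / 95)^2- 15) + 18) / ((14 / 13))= 1014 / 361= 2.81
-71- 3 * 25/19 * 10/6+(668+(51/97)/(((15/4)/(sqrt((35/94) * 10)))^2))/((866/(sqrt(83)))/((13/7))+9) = -246615423561122/3084717340997+720140260840 * sqrt(83)/487060632789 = -66.48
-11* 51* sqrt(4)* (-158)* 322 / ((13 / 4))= 228331488 / 13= 17563960.62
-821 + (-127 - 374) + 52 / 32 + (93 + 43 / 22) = -107837 / 88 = -1225.42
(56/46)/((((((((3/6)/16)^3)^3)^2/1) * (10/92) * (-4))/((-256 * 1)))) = 4436777100798802905238461218816/5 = 887355420159760581047692200000.00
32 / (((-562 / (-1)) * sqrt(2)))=8 * sqrt(2) / 281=0.04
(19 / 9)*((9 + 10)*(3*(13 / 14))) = 4693 / 42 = 111.74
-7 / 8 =-0.88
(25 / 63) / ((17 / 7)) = 0.16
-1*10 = -10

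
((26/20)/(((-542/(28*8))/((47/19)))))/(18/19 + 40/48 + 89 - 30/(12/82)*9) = 205296/270974255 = 0.00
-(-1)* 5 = 5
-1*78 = -78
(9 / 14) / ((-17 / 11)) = -99 / 238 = -0.42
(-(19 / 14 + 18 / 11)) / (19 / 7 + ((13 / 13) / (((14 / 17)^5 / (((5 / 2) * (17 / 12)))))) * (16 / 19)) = -504728616 / 1785216103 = -0.28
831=831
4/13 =0.31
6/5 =1.20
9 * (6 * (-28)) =-1512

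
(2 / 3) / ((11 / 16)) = 32 / 33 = 0.97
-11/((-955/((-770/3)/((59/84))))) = -47432/11269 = -4.21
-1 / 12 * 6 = -1 / 2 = -0.50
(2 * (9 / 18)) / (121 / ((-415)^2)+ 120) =172225 / 20667121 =0.01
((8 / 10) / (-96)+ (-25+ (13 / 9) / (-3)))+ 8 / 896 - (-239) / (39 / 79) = 90151717 / 196560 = 458.65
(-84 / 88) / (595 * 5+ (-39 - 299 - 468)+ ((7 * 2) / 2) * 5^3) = -21 / 66968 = -0.00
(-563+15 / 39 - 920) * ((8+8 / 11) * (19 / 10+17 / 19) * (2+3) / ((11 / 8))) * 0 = 0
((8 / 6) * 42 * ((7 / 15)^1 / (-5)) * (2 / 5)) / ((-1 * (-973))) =-0.00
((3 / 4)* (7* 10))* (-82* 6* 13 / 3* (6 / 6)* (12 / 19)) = -1343160 / 19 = -70692.63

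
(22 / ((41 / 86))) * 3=5676 / 41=138.44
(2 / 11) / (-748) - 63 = -259183 / 4114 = -63.00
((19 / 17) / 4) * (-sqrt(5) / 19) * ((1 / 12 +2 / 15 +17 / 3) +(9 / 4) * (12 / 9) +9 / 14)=-4001 * sqrt(5) / 28560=-0.31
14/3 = 4.67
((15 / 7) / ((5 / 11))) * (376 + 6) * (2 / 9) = 8404 / 21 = 400.19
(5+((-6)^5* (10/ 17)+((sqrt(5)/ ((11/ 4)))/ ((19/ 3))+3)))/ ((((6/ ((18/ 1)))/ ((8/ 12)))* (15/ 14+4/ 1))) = -1800.67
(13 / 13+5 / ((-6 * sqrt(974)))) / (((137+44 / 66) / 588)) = 4.16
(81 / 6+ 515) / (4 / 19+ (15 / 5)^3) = 20083 / 1034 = 19.42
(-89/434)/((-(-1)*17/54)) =-0.65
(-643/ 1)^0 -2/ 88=43/ 44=0.98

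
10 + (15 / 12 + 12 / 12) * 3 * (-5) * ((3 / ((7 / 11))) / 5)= -611 / 28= -21.82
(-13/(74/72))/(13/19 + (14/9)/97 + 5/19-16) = 1940679/2307061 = 0.84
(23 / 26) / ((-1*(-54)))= 23 / 1404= 0.02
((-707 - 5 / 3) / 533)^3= -9609256376 / 4088324799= -2.35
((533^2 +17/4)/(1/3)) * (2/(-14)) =-487017/4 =-121754.25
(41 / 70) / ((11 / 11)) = 41 / 70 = 0.59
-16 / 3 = -5.33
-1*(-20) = 20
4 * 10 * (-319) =-12760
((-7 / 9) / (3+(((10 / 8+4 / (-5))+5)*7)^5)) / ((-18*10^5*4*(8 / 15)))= 35 / 13964213035802322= 0.00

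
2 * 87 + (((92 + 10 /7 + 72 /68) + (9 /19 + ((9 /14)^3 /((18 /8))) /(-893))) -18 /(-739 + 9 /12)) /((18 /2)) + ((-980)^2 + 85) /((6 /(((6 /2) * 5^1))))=110775361379326940 /46129548297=2401397.05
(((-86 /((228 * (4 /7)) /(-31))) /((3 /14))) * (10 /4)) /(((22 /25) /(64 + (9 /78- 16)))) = 1134882875 /86944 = 13053.03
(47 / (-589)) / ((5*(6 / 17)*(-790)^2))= -799 / 11027847000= -0.00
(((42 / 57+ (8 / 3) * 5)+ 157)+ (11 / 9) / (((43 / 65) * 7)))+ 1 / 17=171.39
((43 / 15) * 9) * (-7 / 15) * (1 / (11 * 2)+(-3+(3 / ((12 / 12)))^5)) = -1589581 / 550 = -2890.15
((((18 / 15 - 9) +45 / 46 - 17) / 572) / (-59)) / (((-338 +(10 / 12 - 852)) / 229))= -3764073 / 27691077700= -0.00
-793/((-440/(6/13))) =183/220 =0.83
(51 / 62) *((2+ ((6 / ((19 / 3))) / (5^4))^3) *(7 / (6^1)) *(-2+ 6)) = 398545410850258 / 51911376953125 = 7.68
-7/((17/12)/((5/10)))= -42/17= -2.47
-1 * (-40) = 40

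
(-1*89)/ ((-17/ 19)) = 1691/ 17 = 99.47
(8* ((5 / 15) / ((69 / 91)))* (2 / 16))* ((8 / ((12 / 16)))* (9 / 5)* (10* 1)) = 5824 / 69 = 84.41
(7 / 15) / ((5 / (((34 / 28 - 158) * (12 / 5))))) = -878 / 25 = -35.12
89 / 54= 1.65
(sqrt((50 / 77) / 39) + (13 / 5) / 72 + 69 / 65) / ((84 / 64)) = 80*sqrt(6006) / 63063 + 10274 / 12285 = 0.93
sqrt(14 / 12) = sqrt(42) / 6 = 1.08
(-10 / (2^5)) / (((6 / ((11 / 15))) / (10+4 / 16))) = -451 / 1152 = -0.39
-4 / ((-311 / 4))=16 / 311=0.05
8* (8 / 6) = 32 / 3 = 10.67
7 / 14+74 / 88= 59 / 44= 1.34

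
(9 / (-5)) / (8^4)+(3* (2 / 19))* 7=859989 / 389120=2.21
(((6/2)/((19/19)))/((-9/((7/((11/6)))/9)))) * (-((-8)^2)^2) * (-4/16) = -14336/99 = -144.81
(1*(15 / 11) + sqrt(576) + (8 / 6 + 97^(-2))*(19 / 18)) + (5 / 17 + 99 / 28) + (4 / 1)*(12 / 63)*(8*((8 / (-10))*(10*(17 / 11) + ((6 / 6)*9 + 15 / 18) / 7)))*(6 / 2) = -914301533587 / 4232356380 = -216.03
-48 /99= -16 /33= -0.48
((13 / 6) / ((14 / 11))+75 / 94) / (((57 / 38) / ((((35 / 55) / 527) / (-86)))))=-9871 / 421766532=-0.00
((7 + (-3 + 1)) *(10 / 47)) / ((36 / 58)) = 725 / 423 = 1.71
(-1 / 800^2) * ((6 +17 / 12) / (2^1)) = -89 / 15360000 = -0.00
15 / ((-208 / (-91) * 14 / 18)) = 8.44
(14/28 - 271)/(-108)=541/216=2.50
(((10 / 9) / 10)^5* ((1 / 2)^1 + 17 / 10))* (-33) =-121 / 98415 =-0.00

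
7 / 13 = 0.54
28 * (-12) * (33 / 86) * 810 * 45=-202078800 / 43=-4699506.98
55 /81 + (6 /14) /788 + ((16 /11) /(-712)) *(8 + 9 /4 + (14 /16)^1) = 1614077 /2457378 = 0.66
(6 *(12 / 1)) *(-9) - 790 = -1438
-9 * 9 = -81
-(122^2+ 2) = -14886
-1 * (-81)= 81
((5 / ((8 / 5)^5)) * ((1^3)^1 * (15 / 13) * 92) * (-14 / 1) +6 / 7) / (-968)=263821137 / 360808448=0.73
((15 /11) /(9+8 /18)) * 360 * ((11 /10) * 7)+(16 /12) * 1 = 20480 /51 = 401.57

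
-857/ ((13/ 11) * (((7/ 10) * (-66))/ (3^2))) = 12855/ 91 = 141.26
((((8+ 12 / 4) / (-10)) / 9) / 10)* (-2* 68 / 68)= 11 / 450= 0.02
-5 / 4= -1.25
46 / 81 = 0.57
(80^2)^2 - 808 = 40959192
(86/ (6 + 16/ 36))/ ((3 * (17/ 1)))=129/ 493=0.26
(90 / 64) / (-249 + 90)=-15 / 1696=-0.01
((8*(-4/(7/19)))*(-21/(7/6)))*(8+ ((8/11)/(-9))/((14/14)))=136192/11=12381.09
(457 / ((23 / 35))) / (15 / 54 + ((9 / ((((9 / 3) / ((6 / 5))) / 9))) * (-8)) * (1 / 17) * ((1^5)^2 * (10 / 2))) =-4894470 / 534589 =-9.16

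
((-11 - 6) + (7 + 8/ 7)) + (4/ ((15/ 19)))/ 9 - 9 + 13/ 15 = -15524/ 945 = -16.43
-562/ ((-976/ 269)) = 75589/ 488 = 154.90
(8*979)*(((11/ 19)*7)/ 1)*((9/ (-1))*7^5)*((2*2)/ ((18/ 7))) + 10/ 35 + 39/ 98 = -7468408055.74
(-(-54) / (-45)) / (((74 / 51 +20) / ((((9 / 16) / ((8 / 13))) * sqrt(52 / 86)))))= -17901 * sqrt(1118) / 15053440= -0.04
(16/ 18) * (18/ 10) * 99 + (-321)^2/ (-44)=-2183.44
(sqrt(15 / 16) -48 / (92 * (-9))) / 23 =0.04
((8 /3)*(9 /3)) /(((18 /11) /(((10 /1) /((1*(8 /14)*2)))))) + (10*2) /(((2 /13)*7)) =3865 /63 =61.35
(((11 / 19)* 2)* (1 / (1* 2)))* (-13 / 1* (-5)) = 715 / 19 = 37.63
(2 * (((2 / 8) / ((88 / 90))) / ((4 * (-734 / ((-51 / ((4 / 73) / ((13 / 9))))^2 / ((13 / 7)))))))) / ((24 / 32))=-700736855 / 3100416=-226.01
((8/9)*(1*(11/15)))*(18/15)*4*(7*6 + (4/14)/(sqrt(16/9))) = 69344/525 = 132.08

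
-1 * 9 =-9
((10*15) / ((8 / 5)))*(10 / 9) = 625 / 6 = 104.17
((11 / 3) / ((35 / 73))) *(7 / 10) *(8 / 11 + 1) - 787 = -116663 / 150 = -777.75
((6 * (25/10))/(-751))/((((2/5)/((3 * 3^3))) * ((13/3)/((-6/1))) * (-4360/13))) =-0.02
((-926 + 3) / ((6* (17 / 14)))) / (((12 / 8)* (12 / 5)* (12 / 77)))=-2487485 / 11016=-225.81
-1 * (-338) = 338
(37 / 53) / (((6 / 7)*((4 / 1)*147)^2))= 0.00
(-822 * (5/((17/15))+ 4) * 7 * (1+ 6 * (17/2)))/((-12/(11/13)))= 3017014/17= 177471.41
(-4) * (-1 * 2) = 8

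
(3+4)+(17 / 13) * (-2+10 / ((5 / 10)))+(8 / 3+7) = 1568 / 39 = 40.21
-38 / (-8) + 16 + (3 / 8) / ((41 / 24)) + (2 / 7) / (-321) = 7727105 / 368508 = 20.97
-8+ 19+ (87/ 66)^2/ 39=208477/ 18876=11.04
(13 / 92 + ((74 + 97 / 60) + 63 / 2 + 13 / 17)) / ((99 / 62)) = 39280286 / 580635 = 67.65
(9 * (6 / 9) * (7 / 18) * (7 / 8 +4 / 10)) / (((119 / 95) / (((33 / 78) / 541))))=209 / 112528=0.00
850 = 850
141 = 141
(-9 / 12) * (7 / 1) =-21 / 4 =-5.25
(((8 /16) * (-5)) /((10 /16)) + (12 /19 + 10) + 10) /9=316 /171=1.85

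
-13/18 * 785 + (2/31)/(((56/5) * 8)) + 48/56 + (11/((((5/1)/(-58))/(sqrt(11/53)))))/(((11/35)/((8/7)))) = -5054021/8928 - 464 * sqrt(583)/53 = -777.47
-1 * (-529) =529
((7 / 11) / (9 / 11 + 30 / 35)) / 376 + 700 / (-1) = -33952751 / 48504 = -700.00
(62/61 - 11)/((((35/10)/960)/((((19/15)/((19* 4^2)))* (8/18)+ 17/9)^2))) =-241846312/24705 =-9789.37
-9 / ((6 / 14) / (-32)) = 672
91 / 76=1.20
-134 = -134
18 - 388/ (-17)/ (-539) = 164546/ 9163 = 17.96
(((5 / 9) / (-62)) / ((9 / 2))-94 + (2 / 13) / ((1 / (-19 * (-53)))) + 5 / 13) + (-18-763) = -23492981 / 32643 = -719.69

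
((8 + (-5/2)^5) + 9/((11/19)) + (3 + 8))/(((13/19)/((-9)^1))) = 3798765/4576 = 830.15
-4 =-4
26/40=0.65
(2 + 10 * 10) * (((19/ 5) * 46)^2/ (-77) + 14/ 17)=-40391.51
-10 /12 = -5 /6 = -0.83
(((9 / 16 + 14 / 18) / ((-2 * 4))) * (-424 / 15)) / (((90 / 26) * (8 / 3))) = 132977 / 259200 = 0.51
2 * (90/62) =90/31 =2.90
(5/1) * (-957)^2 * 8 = 36633960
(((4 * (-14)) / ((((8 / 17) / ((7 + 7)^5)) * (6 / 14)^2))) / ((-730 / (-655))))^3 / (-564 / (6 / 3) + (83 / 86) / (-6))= 1490740348655898735720526408092368896 / 13763260017945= 108313026616675226151674.10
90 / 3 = 30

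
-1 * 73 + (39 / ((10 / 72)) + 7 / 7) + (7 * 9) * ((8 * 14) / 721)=112572 / 515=218.59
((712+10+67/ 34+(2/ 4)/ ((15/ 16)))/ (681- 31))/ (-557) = -369497/ 184645500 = -0.00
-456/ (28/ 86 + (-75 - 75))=4902/ 1609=3.05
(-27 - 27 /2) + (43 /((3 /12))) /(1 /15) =2539.50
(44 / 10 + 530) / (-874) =-1336 / 2185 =-0.61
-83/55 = -1.51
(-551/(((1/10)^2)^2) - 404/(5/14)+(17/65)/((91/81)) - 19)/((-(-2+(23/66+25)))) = 2151497835696/9115015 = 236038.87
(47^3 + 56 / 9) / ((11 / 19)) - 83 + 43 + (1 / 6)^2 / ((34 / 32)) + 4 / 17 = 100588223 / 561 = 179301.65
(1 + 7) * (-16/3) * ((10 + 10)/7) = -2560/21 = -121.90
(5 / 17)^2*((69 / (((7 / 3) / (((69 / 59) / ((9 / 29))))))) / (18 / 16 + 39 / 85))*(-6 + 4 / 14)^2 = 198.74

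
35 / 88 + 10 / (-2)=-4.60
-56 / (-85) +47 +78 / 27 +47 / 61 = 2394764 / 46665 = 51.32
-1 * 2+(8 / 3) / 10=-1.73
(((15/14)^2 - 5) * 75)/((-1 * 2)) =56625/392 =144.45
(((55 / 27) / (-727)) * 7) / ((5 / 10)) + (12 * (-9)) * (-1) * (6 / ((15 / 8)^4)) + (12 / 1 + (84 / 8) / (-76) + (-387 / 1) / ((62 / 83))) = -26234690141611 / 57807405000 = -453.83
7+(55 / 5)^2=128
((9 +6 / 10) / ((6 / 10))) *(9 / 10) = 72 / 5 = 14.40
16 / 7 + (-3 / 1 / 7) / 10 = 157 / 70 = 2.24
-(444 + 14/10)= -2227/5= -445.40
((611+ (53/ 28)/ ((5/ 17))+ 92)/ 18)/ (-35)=-33107/ 29400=-1.13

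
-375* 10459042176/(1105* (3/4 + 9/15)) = -1743173696000/663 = -2629221260.94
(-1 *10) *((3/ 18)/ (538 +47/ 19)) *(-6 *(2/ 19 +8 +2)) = 640/ 3423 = 0.19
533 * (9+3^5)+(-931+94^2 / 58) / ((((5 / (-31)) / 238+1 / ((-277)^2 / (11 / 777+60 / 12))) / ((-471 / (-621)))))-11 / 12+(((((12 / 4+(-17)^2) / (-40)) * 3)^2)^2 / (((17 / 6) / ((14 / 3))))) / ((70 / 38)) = 10671222630687808771157 / 8180708147418750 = 1304437.52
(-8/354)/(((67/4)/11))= -176/11859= -0.01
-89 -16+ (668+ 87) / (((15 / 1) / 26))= 3611 / 3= 1203.67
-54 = -54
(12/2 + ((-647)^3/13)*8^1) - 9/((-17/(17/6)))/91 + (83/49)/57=-12103298508761/72618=-166670777.34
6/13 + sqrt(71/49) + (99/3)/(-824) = 4515/10712 + sqrt(71)/7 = 1.63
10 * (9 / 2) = 45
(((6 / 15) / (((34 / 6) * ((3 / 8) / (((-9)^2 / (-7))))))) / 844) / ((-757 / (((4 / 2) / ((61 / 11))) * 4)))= 28512 / 5797291465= 0.00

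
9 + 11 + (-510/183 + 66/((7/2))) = 15402/427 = 36.07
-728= -728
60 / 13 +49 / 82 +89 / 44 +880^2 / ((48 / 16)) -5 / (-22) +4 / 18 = 4953209863 / 19188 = 258141.02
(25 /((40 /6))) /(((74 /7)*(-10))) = -21 /592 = -0.04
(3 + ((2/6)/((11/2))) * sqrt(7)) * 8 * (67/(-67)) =-24 - 16 * sqrt(7)/33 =-25.28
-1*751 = -751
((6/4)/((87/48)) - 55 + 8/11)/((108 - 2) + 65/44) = -68196/137141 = -0.50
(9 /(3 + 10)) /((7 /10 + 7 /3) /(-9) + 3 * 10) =0.02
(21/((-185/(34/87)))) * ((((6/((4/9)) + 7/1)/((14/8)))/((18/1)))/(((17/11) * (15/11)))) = -9922/724275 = -0.01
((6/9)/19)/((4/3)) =1/38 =0.03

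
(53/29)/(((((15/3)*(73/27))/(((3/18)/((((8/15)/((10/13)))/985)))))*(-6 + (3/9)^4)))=-114172335/21356296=-5.35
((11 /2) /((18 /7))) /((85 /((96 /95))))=616 /24225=0.03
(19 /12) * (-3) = -19 /4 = -4.75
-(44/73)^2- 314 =-1675242/5329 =-314.36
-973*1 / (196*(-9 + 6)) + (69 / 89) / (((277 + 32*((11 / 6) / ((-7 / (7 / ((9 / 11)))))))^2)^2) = 507757661754211009 / 306846356662620012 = 1.65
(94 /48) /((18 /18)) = 47 /24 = 1.96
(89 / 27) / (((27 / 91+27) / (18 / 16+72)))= 526435 / 59616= 8.83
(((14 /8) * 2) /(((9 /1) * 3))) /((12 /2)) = 7 /324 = 0.02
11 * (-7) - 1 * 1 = -78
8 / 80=1 / 10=0.10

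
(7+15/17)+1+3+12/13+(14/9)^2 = 272546/17901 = 15.23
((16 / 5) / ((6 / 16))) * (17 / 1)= 2176 / 15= 145.07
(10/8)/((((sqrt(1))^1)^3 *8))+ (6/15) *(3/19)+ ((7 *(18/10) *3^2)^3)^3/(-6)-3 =-613761805792454325197470421/1187500000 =-516852046983119431.75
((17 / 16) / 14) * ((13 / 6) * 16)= 221 / 84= 2.63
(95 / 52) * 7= 665 / 52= 12.79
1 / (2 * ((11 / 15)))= 15 / 22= 0.68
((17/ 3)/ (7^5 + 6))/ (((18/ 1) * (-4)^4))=1/ 13671936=0.00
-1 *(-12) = 12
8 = 8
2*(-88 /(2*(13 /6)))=-528 /13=-40.62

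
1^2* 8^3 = 512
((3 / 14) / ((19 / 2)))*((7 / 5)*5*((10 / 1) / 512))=0.00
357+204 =561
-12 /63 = -0.19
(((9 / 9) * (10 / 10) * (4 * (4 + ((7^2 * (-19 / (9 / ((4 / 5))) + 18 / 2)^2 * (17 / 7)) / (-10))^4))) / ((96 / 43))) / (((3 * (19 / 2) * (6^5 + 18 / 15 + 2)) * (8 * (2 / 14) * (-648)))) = -8285553478379867552942454187981 / 4638271239296323200000000000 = -1786.35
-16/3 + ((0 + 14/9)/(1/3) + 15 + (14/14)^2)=46/3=15.33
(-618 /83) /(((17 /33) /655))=-13358070 /1411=-9467.09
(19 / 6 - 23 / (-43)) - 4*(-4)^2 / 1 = -15557 / 258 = -60.30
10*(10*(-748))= -74800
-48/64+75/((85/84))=4989/68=73.37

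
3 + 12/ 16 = 15/ 4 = 3.75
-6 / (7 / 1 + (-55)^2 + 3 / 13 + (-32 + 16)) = -78 / 39211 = -0.00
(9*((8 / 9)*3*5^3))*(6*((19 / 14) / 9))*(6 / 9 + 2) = 7238.10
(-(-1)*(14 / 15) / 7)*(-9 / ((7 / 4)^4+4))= -1536 / 17125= -0.09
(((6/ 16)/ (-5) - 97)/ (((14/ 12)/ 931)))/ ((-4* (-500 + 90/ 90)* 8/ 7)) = -10845219/ 319360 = -33.96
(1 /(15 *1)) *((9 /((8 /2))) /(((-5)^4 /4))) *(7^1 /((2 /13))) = 273 /6250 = 0.04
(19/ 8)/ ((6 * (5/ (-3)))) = -19/ 80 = -0.24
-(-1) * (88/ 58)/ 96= 11/ 696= 0.02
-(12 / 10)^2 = -36 / 25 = -1.44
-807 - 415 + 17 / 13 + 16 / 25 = -396517 / 325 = -1220.05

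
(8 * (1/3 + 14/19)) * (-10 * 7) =-599.30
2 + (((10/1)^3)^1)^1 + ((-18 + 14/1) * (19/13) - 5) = 12885/13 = 991.15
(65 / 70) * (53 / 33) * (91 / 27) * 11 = 8957 / 162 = 55.29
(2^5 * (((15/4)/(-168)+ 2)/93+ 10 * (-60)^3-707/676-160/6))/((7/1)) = -7604610770069/770133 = -9874412.30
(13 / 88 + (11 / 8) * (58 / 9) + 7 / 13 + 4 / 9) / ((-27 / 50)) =-2571875 / 138996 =-18.50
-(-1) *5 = 5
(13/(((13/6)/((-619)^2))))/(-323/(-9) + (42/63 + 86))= 20690694/1103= 18758.56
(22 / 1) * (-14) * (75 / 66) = -350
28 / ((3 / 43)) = 1204 / 3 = 401.33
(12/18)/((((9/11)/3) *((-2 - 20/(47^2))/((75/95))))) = -121495/126483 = -0.96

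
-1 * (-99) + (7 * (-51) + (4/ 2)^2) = -254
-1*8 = -8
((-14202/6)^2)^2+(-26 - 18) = 31390124030677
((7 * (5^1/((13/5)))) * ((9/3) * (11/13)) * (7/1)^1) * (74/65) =598290/2197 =272.32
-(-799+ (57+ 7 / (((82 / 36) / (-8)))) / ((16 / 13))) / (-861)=-0.90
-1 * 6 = -6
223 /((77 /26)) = 5798 /77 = 75.30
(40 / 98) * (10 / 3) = 200 / 147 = 1.36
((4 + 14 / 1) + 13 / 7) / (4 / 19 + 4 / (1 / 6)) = 2641 / 3220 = 0.82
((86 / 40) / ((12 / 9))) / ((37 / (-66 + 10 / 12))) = -16813 / 5920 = -2.84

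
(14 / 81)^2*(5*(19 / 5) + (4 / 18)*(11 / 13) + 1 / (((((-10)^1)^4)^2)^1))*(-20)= -11000500005733 / 959546250000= -11.46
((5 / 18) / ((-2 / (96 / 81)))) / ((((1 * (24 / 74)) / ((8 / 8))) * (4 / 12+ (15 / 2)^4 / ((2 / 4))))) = -2960 / 36907569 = -0.00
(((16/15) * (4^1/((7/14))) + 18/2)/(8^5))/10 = 263/4915200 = 0.00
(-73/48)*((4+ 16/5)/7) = -1.56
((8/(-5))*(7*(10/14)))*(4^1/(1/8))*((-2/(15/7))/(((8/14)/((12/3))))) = 25088/15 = 1672.53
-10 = -10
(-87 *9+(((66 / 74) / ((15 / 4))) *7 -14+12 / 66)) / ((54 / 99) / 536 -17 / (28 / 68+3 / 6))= 13443482196 / 315212435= 42.65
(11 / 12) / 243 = 11 / 2916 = 0.00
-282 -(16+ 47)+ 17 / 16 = -5503 / 16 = -343.94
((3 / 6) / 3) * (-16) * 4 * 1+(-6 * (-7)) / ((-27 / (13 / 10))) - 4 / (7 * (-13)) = -51781 / 4095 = -12.64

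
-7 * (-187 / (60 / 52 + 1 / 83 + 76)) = 1412411 / 83262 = 16.96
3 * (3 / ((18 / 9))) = 9 / 2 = 4.50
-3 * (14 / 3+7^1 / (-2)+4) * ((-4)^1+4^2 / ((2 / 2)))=-186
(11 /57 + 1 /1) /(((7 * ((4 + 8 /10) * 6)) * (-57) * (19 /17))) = -1445 /15556212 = -0.00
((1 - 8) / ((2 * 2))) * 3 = -21 / 4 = -5.25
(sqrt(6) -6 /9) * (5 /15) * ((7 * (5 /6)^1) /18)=-35 /486 +35 * sqrt(6) /324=0.19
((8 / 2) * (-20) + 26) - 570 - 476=-1100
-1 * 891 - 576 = -1467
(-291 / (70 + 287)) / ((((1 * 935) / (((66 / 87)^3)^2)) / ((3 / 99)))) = -0.00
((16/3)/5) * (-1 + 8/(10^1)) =-16/75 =-0.21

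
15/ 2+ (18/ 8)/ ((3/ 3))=39/ 4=9.75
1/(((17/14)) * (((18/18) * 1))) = 14/17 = 0.82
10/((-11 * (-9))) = 10/99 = 0.10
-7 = -7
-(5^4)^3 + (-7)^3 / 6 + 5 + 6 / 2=-1464844045 / 6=-244140674.17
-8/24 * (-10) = 10/3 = 3.33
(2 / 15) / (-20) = -1 / 150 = -0.01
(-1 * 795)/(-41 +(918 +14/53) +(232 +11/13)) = -547755/764866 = -0.72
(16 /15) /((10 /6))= 16 /25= 0.64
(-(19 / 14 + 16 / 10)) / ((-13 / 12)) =2.73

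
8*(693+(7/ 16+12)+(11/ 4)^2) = 5704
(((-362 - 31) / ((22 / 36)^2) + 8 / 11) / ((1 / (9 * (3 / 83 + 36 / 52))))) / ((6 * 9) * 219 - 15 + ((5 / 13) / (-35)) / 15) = -47256512940 / 80956693301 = -0.58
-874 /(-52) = 437 /26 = 16.81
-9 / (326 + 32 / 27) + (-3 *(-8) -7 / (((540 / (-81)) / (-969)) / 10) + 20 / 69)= -3093518380 / 304773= -10150.24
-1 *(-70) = 70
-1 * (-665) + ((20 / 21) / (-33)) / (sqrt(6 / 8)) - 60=605 - 40 * sqrt(3) / 2079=604.97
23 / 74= 0.31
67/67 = 1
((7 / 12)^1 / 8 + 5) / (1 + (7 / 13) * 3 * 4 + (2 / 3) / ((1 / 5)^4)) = 6331 / 529312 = 0.01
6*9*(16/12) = 72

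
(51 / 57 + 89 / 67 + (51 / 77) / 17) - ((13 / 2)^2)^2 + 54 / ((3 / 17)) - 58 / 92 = -1477.43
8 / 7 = 1.14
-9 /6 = -3 /2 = -1.50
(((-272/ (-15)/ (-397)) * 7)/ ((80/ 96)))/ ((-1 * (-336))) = -34/ 29775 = -0.00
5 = 5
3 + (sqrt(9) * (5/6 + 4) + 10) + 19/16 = 459/16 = 28.69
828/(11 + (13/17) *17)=69/2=34.50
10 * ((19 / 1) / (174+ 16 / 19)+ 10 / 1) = 167905 / 1661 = 101.09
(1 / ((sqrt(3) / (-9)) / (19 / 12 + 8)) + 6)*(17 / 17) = 6 - 115*sqrt(3) / 4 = -43.80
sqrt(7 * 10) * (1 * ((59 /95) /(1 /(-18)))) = -1062 * sqrt(70) /95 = -93.53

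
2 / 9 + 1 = 1.22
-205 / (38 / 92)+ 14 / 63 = -84832 / 171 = -496.09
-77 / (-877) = 77 / 877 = 0.09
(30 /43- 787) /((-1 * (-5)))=-33811 /215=-157.26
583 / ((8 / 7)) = 4081 / 8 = 510.12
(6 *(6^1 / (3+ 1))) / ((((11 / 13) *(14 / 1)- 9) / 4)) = 468 / 37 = 12.65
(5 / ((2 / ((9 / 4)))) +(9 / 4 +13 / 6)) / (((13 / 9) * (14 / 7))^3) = 58563 / 140608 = 0.42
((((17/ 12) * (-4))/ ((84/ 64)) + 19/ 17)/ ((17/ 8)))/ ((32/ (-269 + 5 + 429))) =-7.76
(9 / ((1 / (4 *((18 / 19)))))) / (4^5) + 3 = 7377 / 2432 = 3.03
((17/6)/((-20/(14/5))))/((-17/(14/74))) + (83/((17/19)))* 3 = 52514933/188700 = 278.30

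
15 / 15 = 1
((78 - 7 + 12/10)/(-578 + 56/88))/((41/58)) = -7942/44895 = -0.18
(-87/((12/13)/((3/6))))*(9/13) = -261/8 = -32.62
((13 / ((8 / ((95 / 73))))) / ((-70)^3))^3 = -15069223 / 64299987494170624000000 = -0.00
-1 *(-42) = 42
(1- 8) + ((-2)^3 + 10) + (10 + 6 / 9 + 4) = 29 / 3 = 9.67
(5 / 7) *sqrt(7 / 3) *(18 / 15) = 2 *sqrt(21) / 7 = 1.31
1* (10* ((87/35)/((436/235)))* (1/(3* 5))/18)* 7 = 1363/3924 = 0.35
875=875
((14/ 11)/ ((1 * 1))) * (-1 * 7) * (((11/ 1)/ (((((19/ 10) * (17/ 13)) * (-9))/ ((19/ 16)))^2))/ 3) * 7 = -1449175/ 2247264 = -0.64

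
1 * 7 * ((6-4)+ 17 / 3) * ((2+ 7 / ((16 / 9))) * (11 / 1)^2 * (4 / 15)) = 370139 / 36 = 10281.64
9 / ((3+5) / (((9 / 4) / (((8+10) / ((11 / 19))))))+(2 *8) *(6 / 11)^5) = 1449459 / 17927872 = 0.08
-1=-1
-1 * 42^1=-42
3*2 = 6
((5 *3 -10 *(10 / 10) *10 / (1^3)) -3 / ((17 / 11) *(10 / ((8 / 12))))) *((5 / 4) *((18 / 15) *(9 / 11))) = -104.48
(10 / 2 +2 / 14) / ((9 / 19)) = 76 / 7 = 10.86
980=980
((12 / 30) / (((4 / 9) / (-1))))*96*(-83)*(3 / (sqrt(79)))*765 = 16457904*sqrt(79) / 79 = 1851658.87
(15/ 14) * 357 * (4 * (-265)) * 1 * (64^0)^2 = -405450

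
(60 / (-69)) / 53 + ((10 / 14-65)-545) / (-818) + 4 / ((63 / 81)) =40981627 / 6979994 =5.87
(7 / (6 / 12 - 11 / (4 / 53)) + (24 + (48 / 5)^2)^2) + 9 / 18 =1399960731 / 103750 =13493.60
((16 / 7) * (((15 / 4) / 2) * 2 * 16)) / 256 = 15 / 28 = 0.54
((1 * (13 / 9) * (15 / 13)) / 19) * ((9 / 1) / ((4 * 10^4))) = 3 / 152000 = 0.00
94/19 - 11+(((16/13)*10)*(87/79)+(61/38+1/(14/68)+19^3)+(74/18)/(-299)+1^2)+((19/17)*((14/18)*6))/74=6874.02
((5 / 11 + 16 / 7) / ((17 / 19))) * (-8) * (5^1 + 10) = -481080 / 1309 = -367.52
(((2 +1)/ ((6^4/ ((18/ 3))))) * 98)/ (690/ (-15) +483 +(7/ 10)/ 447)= 36505/ 11720382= 0.00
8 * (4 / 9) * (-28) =-896 / 9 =-99.56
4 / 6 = 2 / 3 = 0.67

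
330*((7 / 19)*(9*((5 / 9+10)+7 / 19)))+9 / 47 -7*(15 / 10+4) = 404317559 / 33934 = 11914.82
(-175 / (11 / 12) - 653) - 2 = -9305 / 11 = -845.91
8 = 8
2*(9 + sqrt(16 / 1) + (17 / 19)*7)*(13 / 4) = 2379 / 19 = 125.21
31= 31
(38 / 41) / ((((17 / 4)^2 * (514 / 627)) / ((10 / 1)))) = 1906080 / 3045193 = 0.63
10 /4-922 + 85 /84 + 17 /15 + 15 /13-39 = -5215397 /5460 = -955.20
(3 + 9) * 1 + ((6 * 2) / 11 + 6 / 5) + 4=1006 / 55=18.29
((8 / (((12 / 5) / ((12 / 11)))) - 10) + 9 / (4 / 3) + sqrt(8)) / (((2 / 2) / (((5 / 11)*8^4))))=87040 / 121 + 40960*sqrt(2) / 11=5985.36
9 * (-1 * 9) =-81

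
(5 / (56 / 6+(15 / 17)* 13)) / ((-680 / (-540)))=405 / 2122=0.19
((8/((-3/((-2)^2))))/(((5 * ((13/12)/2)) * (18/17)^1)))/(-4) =544/585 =0.93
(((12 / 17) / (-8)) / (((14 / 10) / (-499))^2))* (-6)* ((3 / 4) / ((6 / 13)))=728327925 / 6664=109292.91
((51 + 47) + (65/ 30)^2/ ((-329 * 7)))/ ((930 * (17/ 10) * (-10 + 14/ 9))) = -8124815/ 1106877072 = -0.01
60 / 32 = 15 / 8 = 1.88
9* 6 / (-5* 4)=-27 / 10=-2.70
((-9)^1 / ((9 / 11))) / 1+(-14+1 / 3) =-24.67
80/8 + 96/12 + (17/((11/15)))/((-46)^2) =419223/23276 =18.01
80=80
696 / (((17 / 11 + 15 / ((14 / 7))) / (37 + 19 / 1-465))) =-6262608 / 199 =-31470.39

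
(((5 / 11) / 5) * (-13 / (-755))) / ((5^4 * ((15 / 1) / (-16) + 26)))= 208 / 2081440625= 0.00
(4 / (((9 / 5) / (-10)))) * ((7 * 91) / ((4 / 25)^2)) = -9953125 / 18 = -552951.39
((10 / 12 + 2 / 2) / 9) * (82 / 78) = 451 / 2106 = 0.21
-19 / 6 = -3.17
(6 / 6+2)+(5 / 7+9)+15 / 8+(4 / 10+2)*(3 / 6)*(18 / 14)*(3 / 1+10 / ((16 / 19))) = 10511 / 280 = 37.54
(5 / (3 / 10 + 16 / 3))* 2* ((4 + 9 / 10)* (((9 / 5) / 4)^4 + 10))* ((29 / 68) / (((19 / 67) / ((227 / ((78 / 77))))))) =2673515356806833 / 90832768000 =29433.38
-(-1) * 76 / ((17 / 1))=4.47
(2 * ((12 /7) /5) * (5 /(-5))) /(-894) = 4 /5215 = 0.00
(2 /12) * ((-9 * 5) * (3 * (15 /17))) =-675 /34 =-19.85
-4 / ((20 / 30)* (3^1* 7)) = -2 / 7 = -0.29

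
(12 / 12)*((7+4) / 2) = 5.50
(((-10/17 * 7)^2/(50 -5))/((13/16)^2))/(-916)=-0.00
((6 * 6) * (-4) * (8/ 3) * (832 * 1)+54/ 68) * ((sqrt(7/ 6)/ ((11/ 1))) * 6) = -10862565 * sqrt(42)/ 374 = -188228.52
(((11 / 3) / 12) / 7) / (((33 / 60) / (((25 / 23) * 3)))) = 125 / 483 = 0.26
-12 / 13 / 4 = -3 / 13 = -0.23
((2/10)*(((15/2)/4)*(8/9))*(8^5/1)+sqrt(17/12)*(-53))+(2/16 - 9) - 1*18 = 261499/24 - 53*sqrt(51)/6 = 10832.71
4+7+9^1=20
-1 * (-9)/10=9/10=0.90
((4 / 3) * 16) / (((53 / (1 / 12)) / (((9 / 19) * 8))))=128 / 1007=0.13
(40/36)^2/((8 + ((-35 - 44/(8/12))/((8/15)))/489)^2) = 170041600/7982171649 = 0.02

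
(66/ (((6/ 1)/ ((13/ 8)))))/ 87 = 143/ 696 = 0.21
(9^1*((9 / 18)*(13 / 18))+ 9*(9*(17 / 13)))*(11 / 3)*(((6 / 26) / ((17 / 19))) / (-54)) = -1186493 / 620568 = -1.91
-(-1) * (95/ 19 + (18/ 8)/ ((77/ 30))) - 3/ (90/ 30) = 751/ 154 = 4.88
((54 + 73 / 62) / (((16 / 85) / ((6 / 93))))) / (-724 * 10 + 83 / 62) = -290785 / 111301656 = -0.00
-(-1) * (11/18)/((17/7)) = 0.25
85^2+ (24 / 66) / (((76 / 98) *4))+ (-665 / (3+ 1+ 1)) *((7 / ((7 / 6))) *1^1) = 2686535 / 418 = 6427.12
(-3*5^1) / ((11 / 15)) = -225 / 11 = -20.45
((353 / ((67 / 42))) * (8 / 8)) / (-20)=-7413 / 670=-11.06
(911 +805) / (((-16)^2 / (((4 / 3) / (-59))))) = -143 / 944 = -0.15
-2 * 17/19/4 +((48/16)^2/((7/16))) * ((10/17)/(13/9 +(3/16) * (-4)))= 383869/22610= 16.98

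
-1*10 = -10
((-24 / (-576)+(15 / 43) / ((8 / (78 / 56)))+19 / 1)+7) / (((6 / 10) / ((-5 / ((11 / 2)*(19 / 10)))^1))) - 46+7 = -59.82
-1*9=-9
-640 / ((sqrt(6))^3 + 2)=320 / 53 - 960*sqrt(6) / 53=-38.33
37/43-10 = -393/43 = -9.14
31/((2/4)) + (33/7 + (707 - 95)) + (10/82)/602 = 16752031/24682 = 678.71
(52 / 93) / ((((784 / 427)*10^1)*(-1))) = -793 / 26040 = -0.03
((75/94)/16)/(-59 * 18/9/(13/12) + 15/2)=-325/661008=-0.00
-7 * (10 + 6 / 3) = -84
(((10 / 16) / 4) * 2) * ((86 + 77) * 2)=815 / 8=101.88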